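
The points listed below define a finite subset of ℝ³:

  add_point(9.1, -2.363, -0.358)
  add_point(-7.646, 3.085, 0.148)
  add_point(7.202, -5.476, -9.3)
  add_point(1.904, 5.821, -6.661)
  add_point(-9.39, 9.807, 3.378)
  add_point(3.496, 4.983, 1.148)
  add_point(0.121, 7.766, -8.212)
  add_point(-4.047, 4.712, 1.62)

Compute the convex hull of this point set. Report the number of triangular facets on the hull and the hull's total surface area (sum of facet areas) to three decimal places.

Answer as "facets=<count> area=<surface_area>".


8 of the 8 inputs are extreme points: [0, 1, 2, 3, 4, 5, 6, 7].

Facet areas (half cross-product norm):
  f1: (p1, p2, p0) → 84.9062
  f2: (p6, p1, p4) → 47.0140
  f3: (p6, p1, p2) → 92.8427
  f4: (p7, p0, p4) → 15.9258
  f5: (p7, p1, p4) → 15.4398
  f6: (p7, p1, p0) → 27.1465
  f7: (p5, p0, p4) → 34.2937
  f8: (p5, p6, p4) → 69.7151
  f9: (p3, p2, p0) → 56.5583
  f10: (p3, p6, p2) → 13.9374
  f11: (p3, p5, p0) → 37.4726
  f12: (p3, p5, p6) → 9.0369
Σ area = 504.289

Euler: V−E+F = 8−18+12 = 2.

facets=12 area=504.289


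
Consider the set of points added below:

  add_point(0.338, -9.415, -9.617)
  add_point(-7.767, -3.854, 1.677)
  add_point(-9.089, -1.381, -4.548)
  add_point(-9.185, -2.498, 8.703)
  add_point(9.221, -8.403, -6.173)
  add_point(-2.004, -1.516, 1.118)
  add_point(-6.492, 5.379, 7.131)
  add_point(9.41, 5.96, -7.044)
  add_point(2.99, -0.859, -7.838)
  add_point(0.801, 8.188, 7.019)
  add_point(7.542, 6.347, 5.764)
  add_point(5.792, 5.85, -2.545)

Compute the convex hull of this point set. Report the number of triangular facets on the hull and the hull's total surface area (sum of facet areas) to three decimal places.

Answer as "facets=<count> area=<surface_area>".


facets=16 area=1009.579

Points on the hull: [0, 1, 2, 3, 4, 6, 7, 8, 9, 10] (10 of 12).

Facet areas (half cross-product norm):
  f1: (p4, p0, p3) → 104.0599
  f2: (p4, p0, p7) → 68.6200
  f3: (p1, p0, p3) → 23.7137
  f4: (p1, p2, p3) → 15.7923
  f5: (p1, p2, p0) → 45.6847
  f6: (p8, p0, p7) → 19.1889
  f7: (p8, p2, p7) → 43.8998
  f8: (p8, p2, p0) → 55.1248
  f9: (p6, p9, p7) → 58.1742
  f10: (p6, p2, p7) → 133.4940
  f11: (p6, p9, p3) → 25.6191
  f12: (p6, p2, p3) → 54.3117
  f13: (p10, p9, p3) → 45.9607
  f14: (p10, p4, p3) → 179.2512
  f15: (p10, p9, p7) → 43.5576
  f16: (p10, p4, p7) → 93.1267
Σ area = 1009.579

Euler characteristic 10−24+16 = 2 ✓


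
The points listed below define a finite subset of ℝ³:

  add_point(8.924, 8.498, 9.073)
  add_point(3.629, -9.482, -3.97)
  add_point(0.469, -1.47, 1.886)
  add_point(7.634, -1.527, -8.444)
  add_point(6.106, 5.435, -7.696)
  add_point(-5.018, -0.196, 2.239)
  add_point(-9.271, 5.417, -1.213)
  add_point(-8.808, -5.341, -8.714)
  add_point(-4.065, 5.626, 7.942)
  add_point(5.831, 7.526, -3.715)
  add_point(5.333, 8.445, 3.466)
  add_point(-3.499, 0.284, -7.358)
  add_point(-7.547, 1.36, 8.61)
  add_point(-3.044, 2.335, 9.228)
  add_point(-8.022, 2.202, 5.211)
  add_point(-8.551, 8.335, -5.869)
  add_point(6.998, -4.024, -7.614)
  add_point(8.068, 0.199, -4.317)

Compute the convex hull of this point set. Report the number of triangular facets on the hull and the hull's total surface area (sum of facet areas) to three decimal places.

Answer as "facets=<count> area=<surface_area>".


facets=24 area=1114.722

Hull vertices (14/18): indices [0, 1, 3, 4, 6, 7, 8, 9, 10, 12, 13, 15, 16, 17].

Facet areas (half cross-product norm):
  f1: (p13, p1, p0) → 127.3442
  f2: (p8, p13, p0) → 24.4098
  f3: (p15, p8, p6) → 22.0417
  f4: (p15, p8, p0) → 92.9020
  f5: (p3, p4, p0) → 60.1235
  f6: (p12, p8, p13) → 8.4785
  f7: (p12, p13, p1) → 43.6933
  f8: (p12, p8, p6) → 28.4942
  f9: (p9, p4, p0) → 14.3090
  f10: (p9, p15, p4) → 32.7757
  f11: (p16, p1, p0) → 76.9597
  f12: (p7, p15, p4) → 103.1231
  f13: (p7, p3, p4) → 60.4853
  f14: (p7, p16, p3) → 20.6032
  f15: (p7, p16, p1) → 51.4083
  f16: (p7, p15, p6) → 36.3111
  f17: (p7, p12, p6) → 69.1169
  f18: (p7, p12, p1) → 124.9417
  f19: (p10, p15, p0) → 22.1635
  f20: (p10, p9, p0) → 14.5826
  f21: (p10, p9, p15) → 52.7109
  f22: (p17, p3, p0) → 5.7831
  f23: (p17, p16, p0) → 15.9044
  f24: (p17, p16, p3) → 6.0557
Σ area = 1114.722

Euler: V−E+F = 14−36+24 = 2.


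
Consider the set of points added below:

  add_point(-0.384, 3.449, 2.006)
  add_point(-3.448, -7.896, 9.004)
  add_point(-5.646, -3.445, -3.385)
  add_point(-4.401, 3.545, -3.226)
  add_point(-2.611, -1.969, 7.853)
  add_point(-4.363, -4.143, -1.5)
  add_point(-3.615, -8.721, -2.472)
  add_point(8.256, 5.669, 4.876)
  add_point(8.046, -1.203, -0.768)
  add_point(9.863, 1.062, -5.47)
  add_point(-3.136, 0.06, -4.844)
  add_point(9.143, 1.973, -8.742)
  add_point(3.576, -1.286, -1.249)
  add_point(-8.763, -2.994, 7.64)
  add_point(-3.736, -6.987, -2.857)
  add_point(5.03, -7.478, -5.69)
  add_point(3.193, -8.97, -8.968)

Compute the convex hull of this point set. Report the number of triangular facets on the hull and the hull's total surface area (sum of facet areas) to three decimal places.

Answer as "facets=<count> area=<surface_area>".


facets=24 area=843.505

Points on the hull: [0, 1, 2, 3, 4, 6, 7, 8, 9, 10, 11, 13, 15, 16] (14 of 17).

Area of each hull facet:
  f1: (p6, p1, p13) → 41.8696
  f2: (p6, p1, p16) → 39.7273
  f3: (p15, p16, p9) → 16.3982
  f4: (p15, p1, p16) → 30.3522
  f5: (p4, p1, p13) → 18.2097
  f6: (p4, p7, p13) → 20.8128
  f7: (p4, p7, p1) → 29.7680
  f8: (p11, p16, p9) → 21.4849
  f9: (p11, p7, p9) → 13.8304
  f10: (p11, p3, p7) → 93.0152
  f11: (p0, p7, p13) → 43.6573
  f12: (p0, p3, p13) → 39.4673
  f13: (p0, p3, p7) → 18.5098
  f14: (p2, p6, p16) → 26.5569
  f15: (p2, p3, p13) → 40.7114
  f16: (p2, p6, p13) → 32.8240
  f17: (p8, p7, p1) → 73.3275
  f18: (p8, p15, p1) → 68.8965
  f19: (p8, p7, p9) → 24.0015
  f20: (p8, p15, p9) → 23.4964
  f21: (p10, p11, p16) → 66.4392
  f22: (p10, p11, p3) → 25.2263
  f23: (p10, p2, p16) → 26.3439
  f24: (p10, p2, p3) → 8.5781
Σ area = 843.505

Euler characteristic 14−36+24 = 2 ✓


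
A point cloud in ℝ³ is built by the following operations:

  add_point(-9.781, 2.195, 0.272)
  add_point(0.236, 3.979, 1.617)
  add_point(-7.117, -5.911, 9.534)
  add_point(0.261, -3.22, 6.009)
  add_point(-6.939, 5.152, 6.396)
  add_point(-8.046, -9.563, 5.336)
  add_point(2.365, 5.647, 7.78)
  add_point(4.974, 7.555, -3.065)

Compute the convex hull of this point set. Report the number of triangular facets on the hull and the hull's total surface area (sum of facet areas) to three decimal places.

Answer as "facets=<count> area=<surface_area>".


facets=10 area=512.328

Extreme-point indices: [0, 2, 3, 4, 5, 6, 7] — 7 of 8 on the boundary.

Facet areas (half cross-product norm):
  f1: (p5, p7, p0) → 100.0497
  f2: (p2, p5, p0) → 35.0310
  f3: (p4, p2, p0) → 41.8011
  f4: (p4, p6, p2) → 54.1474
  f5: (p4, p7, p0) → 56.1198
  f6: (p4, p6, p7) → 53.0519
  f7: (p3, p2, p5) → 24.2622
  f8: (p3, p6, p2) → 36.3602
  f9: (p3, p5, p7) → 58.9997
  f10: (p3, p6, p7) → 52.5047
Σ area = 512.328

Check V−E+F: 7 − 15 + 10 = 2.


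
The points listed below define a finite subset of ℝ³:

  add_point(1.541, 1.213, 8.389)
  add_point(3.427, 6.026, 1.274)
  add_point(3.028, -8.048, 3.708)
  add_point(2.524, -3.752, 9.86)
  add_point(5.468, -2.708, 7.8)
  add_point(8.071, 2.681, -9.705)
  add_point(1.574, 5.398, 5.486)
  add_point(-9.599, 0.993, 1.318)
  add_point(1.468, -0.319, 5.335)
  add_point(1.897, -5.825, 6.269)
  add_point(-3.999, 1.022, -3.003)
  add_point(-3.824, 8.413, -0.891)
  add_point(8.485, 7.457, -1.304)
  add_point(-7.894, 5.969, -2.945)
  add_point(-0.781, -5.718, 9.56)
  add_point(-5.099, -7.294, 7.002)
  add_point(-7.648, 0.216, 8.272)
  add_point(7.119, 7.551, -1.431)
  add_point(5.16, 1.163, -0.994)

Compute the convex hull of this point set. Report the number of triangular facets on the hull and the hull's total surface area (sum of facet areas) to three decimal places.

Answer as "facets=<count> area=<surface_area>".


Hull vertices (15/19): indices [0, 2, 3, 4, 5, 6, 7, 10, 11, 12, 13, 14, 15, 16, 17].

Area of each hull facet:
  f1: (p10, p5, p2) → 91.5797
  f2: (p10, p13, p7) → 19.3854
  f3: (p10, p13, p5) → 39.1464
  f4: (p15, p10, p7) → 38.9401
  f5: (p15, p10, p2) → 54.6267
  f6: (p4, p0, p12) → 37.3150
  f7: (p4, p5, p12) → 66.2589
  f8: (p4, p5, p2) → 63.6299
  f9: (p17, p5, p12) → 6.6240
  f10: (p14, p15, p2) → 19.3298
  f11: (p11, p17, p12) → 1.0693
  f12: (p11, p13, p5) → 40.2429
  f13: (p11, p17, p5) → 52.1504
  f14: (p3, p4, p0) → 9.4955
  f15: (p3, p4, p2) → 13.2126
  f16: (p3, p14, p2) → 13.8479
  f17: (p16, p13, p7) → 19.4153
  f18: (p16, p11, p13) → 32.2264
  f19: (p16, p15, p7) → 29.1556
  f20: (p16, p14, p15) → 21.0269
  f21: (p16, p3, p0) → 24.2677
  f22: (p16, p3, p14) → 16.7321
  f23: (p6, p16, p0) → 23.4498
  f24: (p6, p16, p11) → 47.8851
  f25: (p6, p0, p12) → 20.7946
  f26: (p6, p11, p12) → 43.5635
Σ area = 845.371

Check V−E+F: 15 − 39 + 26 = 2.

facets=26 area=845.371


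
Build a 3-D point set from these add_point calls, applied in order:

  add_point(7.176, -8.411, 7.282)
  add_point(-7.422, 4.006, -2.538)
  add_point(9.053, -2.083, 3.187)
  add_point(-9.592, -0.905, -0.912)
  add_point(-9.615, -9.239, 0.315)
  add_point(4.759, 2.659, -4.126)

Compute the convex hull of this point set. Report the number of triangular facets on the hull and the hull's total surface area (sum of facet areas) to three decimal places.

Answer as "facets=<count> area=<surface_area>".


Hull vertices (6/6): indices [0, 1, 2, 3, 4, 5].

Facet areas (half cross-product norm):
  f1: (p5, p1, p4) → 84.5403
  f2: (p5, p1, p2) → 55.2276
  f3: (p0, p1, p2) → 70.0482
  f4: (p0, p5, p4) → 135.3855
  f5: (p0, p5, p2) → 27.3997
  f6: (p3, p1, p4) → 9.8299
  f7: (p3, p0, p4) → 76.6457
  f8: (p3, p0, p1) → 56.0003
Σ area = 515.077

Euler: V−E+F = 6−12+8 = 2.

facets=8 area=515.077


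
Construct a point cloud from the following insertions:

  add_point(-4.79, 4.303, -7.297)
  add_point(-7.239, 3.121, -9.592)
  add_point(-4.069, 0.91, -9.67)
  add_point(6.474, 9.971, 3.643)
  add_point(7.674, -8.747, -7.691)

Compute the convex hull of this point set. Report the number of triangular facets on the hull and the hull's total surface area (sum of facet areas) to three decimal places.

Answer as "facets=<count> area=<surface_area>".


facets=6 area=365.131

Points on the hull: [0, 1, 2, 3, 4] (5 of 5).

Facet areas (half cross-product norm):
  f1: (p3, p4, p1) → 179.1994
  f2: (p2, p4, p1) → 4.9901
  f3: (p2, p3, p4) → 144.1938
  f4: (p0, p3, p1) → 0.5507
  f5: (p0, p2, p1) → 6.4129
  f6: (p0, p2, p3) → 29.7839
Σ area = 365.131

Euler: V−E+F = 5−9+6 = 2.


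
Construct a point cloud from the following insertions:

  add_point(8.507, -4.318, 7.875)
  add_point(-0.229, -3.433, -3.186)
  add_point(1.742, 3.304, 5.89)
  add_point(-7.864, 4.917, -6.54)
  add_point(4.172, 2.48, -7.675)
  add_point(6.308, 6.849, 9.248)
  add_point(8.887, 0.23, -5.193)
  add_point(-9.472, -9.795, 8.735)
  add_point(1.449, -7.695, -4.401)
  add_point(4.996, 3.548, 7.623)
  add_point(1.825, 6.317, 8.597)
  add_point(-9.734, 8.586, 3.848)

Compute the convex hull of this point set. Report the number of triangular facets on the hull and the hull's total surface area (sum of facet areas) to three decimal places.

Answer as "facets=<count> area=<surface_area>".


facets=14 area=1123.935

Points on the hull: [0, 3, 4, 5, 6, 7, 8, 10, 11] (9 of 12).

Per-facet area ½‖(b−a)×(c−a)‖:
  f1: (p3, p7, p11) → 105.9299
  f2: (p10, p7, p11) → 115.9185
  f3: (p10, p5, p11) → 10.8615
  f4: (p10, p5, p7) → 33.7647
  f5: (p0, p5, p6) → 77.7112
  f6: (p0, p5, p7) → 107.3583
  f7: (p8, p3, p7) → 134.1147
  f8: (p8, p0, p6) → 71.2941
  f9: (p8, p0, p7) → 119.2009
  f10: (p4, p8, p6) → 30.5762
  f11: (p4, p8, p3) → 67.7634
  f12: (p4, p5, p6) → 46.3344
  f13: (p4, p5, p11) → 137.6816
  f14: (p4, p3, p11) → 65.4256
Σ area = 1123.935

Euler characteristic 9−21+14 = 2 ✓


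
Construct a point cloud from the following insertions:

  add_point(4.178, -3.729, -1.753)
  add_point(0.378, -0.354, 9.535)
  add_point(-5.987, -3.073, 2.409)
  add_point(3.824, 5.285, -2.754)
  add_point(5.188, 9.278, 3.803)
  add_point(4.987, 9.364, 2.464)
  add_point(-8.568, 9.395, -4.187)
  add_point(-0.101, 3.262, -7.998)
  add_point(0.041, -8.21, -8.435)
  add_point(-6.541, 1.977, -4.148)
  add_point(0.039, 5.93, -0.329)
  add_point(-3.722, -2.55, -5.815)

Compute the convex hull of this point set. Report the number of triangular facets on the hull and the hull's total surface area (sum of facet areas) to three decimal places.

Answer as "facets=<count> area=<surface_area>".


facets=18 area=692.574

Hull vertices (11/12): indices [0, 1, 2, 3, 4, 5, 6, 7, 8, 9, 11].

Area of each hull facet:
  f1: (p1, p4, p6) → 96.5402
  f2: (p2, p1, p6) → 69.6774
  f3: (p2, p1, p8) → 61.2357
  f4: (p7, p8, p6) → 52.3467
  f5: (p0, p1, p4) → 71.1531
  f6: (p0, p1, p8) → 41.6624
  f7: (p9, p8, p6) → 21.8556
  f8: (p9, p2, p6) → 25.2998
  f9: (p5, p0, p4) → 9.0492
  f10: (p5, p4, p6) → 8.4308
  f11: (p5, p7, p6) → 71.0616
  f12: (p3, p7, p8) → 37.3264
  f13: (p3, p0, p8) → 37.7587
  f14: (p3, p5, p7) → 11.2998
  f15: (p3, p5, p0) → 26.2478
  f16: (p11, p2, p8) → 28.0199
  f17: (p11, p9, p8) → 1.4394
  f18: (p11, p9, p2) → 22.1696
Σ area = 692.574

Euler characteristic 11−27+18 = 2 ✓


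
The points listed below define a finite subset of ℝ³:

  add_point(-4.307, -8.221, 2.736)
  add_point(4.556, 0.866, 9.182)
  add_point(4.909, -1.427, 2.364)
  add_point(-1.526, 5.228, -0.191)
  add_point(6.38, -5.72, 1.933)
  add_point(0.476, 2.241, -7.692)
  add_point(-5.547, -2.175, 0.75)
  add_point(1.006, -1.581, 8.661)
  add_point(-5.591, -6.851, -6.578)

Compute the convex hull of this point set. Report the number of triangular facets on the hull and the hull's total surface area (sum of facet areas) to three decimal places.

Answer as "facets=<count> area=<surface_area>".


9 of the 9 inputs are extreme points: [0, 1, 2, 3, 4, 5, 6, 7, 8].

Per-facet area ½‖(b−a)×(c−a)‖:
  f1: (p0, p4, p8) → 52.2627
  f2: (p5, p4, p8) → 72.1206
  f3: (p5, p3, p8) → 45.5756
  f4: (p5, p1, p3) → 44.5001
  f5: (p6, p3, p8) → 34.1021
  f6: (p6, p0, p8) → 27.3396
  f7: (p2, p1, p4) → 15.0070
  f8: (p2, p5, p4) → 24.8374
  f9: (p2, p5, p1) → 29.7060
  f10: (p7, p6, p0) → 31.7837
  f11: (p7, p0, p4) → 45.5530
  f12: (p7, p1, p4) → 20.5670
  f13: (p7, p1, p3) → 24.8193
  f14: (p7, p6, p3) → 42.0275
Σ area = 510.202

Check V−E+F: 9 − 21 + 14 = 2.

facets=14 area=510.202


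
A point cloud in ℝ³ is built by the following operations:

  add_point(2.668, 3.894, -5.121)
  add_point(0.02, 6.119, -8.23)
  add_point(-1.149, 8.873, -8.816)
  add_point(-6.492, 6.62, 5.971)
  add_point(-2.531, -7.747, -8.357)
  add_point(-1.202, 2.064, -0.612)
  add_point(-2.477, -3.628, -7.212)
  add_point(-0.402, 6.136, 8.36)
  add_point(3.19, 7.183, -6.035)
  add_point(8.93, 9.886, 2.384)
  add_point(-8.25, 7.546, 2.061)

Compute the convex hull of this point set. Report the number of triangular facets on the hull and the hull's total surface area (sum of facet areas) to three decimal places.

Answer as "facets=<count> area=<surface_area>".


8 of the 11 inputs are extreme points: [1, 2, 3, 4, 7, 8, 9, 10].

Triangle areas on the boundary:
  f1: (p2, p9, p10) → 95.5114
  f2: (p2, p4, p10) → 107.3516
  f3: (p7, p4, p9) → 126.9481
  f4: (p8, p4, p9) → 71.4273
  f5: (p8, p2, p9) → 18.4055
  f6: (p3, p9, p10) → 35.0946
  f7: (p3, p7, p9) → 32.5167
  f8: (p3, p4, p10) → 41.6621
  f9: (p3, p7, p4) → 67.7875
  f10: (p1, p2, p4) → 12.3845
  f11: (p1, p8, p4) → 25.7194
  f12: (p1, p8, p2) → 6.0094
Σ area = 640.818

Check V−E+F: 8 − 18 + 12 = 2.

facets=12 area=640.818


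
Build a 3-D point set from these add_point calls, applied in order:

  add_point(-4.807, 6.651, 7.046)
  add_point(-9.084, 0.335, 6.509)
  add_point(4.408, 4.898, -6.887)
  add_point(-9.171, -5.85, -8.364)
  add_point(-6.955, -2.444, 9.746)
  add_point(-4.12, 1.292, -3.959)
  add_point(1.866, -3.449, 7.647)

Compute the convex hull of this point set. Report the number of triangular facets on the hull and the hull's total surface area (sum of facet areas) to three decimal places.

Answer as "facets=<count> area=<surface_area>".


facets=10 area=611.496

Extreme-point indices: [0, 1, 2, 3, 4, 5, 6] — 7 of 7 on the boundary.

Area of each hull facet:
  f1: (p6, p2, p3) → 138.0684
  f2: (p6, p4, p3) → 83.9506
  f3: (p6, p0, p2) → 95.4295
  f4: (p6, p4, p0) → 43.6910
  f5: (p5, p2, p3) → 38.4634
  f6: (p5, p0, p3) → 43.2489
  f7: (p5, p0, p2) → 58.7836
  f8: (p1, p0, p3) → 56.8394
  f9: (p1, p4, p3) → 35.1030
  f10: (p1, p4, p0) → 17.9186
Σ area = 611.496

Euler characteristic 7−15+10 = 2 ✓


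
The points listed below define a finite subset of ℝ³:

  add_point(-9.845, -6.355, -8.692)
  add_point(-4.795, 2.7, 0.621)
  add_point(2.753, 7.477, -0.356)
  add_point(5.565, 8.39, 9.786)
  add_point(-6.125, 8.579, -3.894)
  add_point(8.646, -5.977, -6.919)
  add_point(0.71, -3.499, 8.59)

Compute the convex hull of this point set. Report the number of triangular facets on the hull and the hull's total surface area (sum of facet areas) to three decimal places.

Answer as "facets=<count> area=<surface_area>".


facets=10 area=860.246

Hull vertices (7/7): indices [0, 1, 2, 3, 4, 5, 6].

Per-facet area ½‖(b−a)×(c−a)‖:
  f1: (p4, p5, p0) → 143.9044
  f2: (p6, p5, p0) → 152.3932
  f3: (p6, p3, p5) → 113.3802
  f4: (p2, p4, p5) → 74.2020
  f5: (p2, p3, p5) → 79.0655
  f6: (p2, p3, p4) → 41.0725
  f7: (p1, p3, p4) → 55.2641
  f8: (p1, p6, p3) → 71.7561
  f9: (p1, p4, p0) → 52.4309
  f10: (p1, p6, p0) → 76.7771
Σ area = 860.246

Euler characteristic 7−15+10 = 2 ✓


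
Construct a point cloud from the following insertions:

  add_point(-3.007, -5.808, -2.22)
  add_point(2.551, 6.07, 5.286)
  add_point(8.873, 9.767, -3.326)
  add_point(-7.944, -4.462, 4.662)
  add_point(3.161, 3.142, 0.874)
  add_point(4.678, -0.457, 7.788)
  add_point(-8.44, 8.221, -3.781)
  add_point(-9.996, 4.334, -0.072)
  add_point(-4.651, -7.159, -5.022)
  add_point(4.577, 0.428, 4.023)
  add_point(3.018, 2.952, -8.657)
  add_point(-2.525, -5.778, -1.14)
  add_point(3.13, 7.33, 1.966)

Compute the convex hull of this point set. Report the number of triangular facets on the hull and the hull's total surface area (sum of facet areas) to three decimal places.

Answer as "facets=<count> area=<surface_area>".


facets=18 area=778.462

Extreme-point indices: [1, 2, 3, 5, 6, 7, 8, 9, 10, 11, 12] — 11 of 13 on the boundary.

Triangle areas on the boundary:
  f1: (p3, p8, p7) → 53.3861
  f2: (p1, p5, p2) → 38.0263
  f3: (p1, p3, p7) → 67.7960
  f4: (p1, p3, p5) → 49.5238
  f5: (p11, p5, p8) → 6.1615
  f6: (p11, p3, p8) → 17.5200
  f7: (p11, p3, p5) → 49.9118
  f8: (p6, p8, p7) → 36.9769
  f9: (p6, p10, p8) → 85.3247
  f10: (p6, p10, p2) → 70.5821
  f11: (p6, p1, p7) → 38.3304
  f12: (p9, p5, p8) → 25.3062
  f13: (p9, p10, p8) → 80.6111
  f14: (p9, p5, p2) → 16.8073
  f15: (p9, p10, p2) → 61.1679
  f16: (p12, p1, p2) → 8.5446
  f17: (p12, p6, p2) → 50.1897
  f18: (p12, p6, p1) → 22.2957
Σ area = 778.462

Euler characteristic 11−27+18 = 2 ✓


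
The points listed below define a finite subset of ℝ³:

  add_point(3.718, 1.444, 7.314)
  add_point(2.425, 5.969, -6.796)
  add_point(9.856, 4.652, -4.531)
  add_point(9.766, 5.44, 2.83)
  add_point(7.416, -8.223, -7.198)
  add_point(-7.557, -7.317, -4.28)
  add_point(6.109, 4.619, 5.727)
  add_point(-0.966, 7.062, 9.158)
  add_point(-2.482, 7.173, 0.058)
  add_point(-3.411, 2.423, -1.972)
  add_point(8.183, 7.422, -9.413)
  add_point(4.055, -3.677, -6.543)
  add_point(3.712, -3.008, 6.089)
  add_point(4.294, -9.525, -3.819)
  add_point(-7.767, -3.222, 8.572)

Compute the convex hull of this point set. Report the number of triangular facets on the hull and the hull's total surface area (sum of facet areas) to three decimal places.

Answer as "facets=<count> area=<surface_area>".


facets=22 area=1015.248

Points on the hull: [0, 1, 2, 3, 4, 5, 6, 7, 8, 10, 12, 13, 14] (13 of 15).

Facet areas (half cross-product norm):
  f1: (p5, p13, p14) → 81.3232
  f2: (p12, p13, p14) → 68.1152
  f3: (p8, p5, p14) → 91.2698
  f4: (p4, p10, p2) → 38.0475
  f5: (p4, p12, p13) → 25.0195
  f6: (p4, p5, p13) → 23.8029
  f7: (p4, p5, p10) → 120.8596
  f8: (p7, p8, p10) → 55.7135
  f9: (p7, p8, p14) → 56.4767
  f10: (p1, p5, p10) → 35.1677
  f11: (p1, p8, p10) → 16.4198
  f12: (p1, p8, p5) → 67.0055
  f13: (p3, p4, p2) → 47.2460
  f14: (p3, p4, p12) → 79.5771
  f15: (p3, p10, p2) → 13.7044
  f16: (p3, p7, p10) → 73.1371
  f17: (p0, p3, p12) → 18.6876
  f18: (p0, p12, p14) → 27.1005
  f19: (p0, p7, p14) → 44.5546
  f20: (p6, p3, p7) → 9.7266
  f21: (p6, p0, p7) → 16.0347
  f22: (p6, p0, p3) → 6.2585
Σ area = 1015.248

Euler: V−E+F = 13−33+22 = 2.


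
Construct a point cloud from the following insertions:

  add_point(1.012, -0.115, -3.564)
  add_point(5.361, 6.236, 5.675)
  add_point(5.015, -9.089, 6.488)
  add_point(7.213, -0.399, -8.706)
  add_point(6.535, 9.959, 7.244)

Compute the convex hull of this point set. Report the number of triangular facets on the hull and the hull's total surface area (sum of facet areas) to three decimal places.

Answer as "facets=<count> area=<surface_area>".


facets=6 area=376.206

Hull vertices (5/5): indices [0, 1, 2, 3, 4].

Per-facet area ½‖(b−a)×(c−a)‖:
  f1: (p4, p3, p0) → 62.4108
  f2: (p2, p3, p0) → 55.3340
  f3: (p2, p4, p3) → 149.1989
  f4: (p1, p4, p0) → 13.1284
  f5: (p1, p2, p0) → 80.2108
  f6: (p1, p2, p4) → 15.9227
Σ area = 376.206

Euler characteristic 5−9+6 = 2 ✓


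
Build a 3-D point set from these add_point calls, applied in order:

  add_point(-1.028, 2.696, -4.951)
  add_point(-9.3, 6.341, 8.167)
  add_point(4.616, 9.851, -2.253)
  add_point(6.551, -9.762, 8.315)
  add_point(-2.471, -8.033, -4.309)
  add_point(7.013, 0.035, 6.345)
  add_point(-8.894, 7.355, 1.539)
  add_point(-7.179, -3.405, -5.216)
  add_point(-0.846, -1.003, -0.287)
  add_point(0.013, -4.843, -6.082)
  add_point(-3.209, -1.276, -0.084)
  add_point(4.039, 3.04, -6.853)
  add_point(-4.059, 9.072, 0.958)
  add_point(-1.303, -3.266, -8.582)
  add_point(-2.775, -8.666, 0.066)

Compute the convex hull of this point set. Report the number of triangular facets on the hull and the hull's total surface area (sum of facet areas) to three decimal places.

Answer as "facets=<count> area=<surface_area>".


facets=22 area=932.985

13 of the 15 inputs are extreme points: [0, 1, 2, 3, 4, 5, 6, 7, 9, 11, 12, 13, 14].

Area of each hull facet:
  f1: (p3, p5, p1) → 84.2281
  f2: (p2, p5, p1) → 108.5639
  f3: (p14, p3, p1) → 113.9916
  f4: (p11, p3, p5) → 63.8310
  f5: (p11, p2, p5) → 53.0967
  f6: (p11, p6, p2) → 58.5980
  f7: (p4, p14, p3) → 21.8789
  f8: (p12, p2, p1) → 24.9188
  f9: (p12, p6, p1) → 16.9266
  f10: (p12, p6, p2) → 8.0528
  f11: (p0, p6, p13) → 30.4806
  f12: (p0, p11, p13) → 18.8640
  f13: (p0, p11, p6) → 16.8576
  f14: (p9, p4, p3) → 34.3532
  f15: (p9, p4, p13) → 6.4356
  f16: (p9, p11, p3) → 72.6173
  f17: (p9, p11, p13) → 13.6415
  f18: (p7, p4, p14) → 14.5084
  f19: (p7, p14, p1) → 72.0851
  f20: (p7, p6, p1) → 39.4390
  f21: (p7, p6, p13) → 40.4935
  f22: (p7, p4, p13) → 19.1230
Σ area = 932.985

Euler characteristic 13−33+22 = 2 ✓


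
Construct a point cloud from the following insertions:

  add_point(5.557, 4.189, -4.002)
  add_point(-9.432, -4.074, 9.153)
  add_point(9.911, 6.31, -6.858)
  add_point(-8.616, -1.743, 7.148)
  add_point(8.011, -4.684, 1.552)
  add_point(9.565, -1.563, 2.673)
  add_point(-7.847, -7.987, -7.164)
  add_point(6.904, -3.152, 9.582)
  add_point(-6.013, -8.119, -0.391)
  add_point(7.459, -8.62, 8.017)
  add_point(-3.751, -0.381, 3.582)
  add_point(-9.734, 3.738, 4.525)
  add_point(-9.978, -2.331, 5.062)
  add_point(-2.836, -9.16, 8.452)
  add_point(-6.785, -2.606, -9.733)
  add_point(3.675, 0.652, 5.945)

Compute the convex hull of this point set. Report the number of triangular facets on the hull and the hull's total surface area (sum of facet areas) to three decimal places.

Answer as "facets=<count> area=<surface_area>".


facets=20 area=1073.157

Hull vertices (12/16): indices [1, 2, 4, 5, 6, 7, 9, 11, 12, 13, 14, 15].

Facet areas (half cross-product norm):
  f1: (p6, p14, p2) → 50.1083
  f2: (p11, p14, p2) → 150.0943
  f3: (p11, p6, p12) → 39.2867
  f4: (p11, p6, p14) → 48.0130
  f5: (p4, p6, p2) → 128.4541
  f6: (p15, p7, p2) → 40.7829
  f7: (p15, p11, p2) → 103.2332
  f8: (p15, p11, p7) → 30.2928
  f9: (p5, p7, p2) → 24.9219
  f10: (p5, p4, p2) → 21.4664
  f11: (p9, p6, p13) → 81.9037
  f12: (p9, p4, p6) → 67.6204
  f13: (p9, p7, p13) → 29.4321
  f14: (p9, p5, p7) → 21.5612
  f15: (p9, p5, p4) → 13.5803
  f16: (p1, p11, p7) → 74.3497
  f17: (p1, p7, p13) → 45.1579
  f18: (p1, p11, p12) → 12.1088
  f19: (p1, p6, p12) → 23.5214
  f20: (p1, p6, p13) → 67.2680
Σ area = 1073.157

Euler: V−E+F = 12−30+20 = 2.


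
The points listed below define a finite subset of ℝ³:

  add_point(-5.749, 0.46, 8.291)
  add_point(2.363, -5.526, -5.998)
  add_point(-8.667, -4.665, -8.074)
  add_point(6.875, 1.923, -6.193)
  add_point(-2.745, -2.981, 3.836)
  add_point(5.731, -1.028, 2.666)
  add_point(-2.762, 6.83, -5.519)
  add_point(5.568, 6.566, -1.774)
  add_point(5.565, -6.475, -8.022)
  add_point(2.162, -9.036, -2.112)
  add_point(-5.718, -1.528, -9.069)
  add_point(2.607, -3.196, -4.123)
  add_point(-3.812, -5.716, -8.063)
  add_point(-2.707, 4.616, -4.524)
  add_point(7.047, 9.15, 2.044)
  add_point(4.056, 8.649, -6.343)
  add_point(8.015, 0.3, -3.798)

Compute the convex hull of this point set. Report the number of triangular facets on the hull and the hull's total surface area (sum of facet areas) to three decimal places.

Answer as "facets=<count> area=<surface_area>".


facets=20 area=834.312

12 of the 17 inputs are extreme points: [0, 2, 3, 5, 6, 8, 9, 10, 12, 14, 15, 16].

Per-facet area ½‖(b−a)×(c−a)‖:
  f1: (p9, p0, p2) → 100.7751
  f2: (p5, p14, p16) → 34.3977
  f3: (p5, p8, p16) → 28.4581
  f4: (p5, p8, p9) → 36.3010
  f5: (p5, p0, p14) → 66.1408
  f6: (p5, p9, p0) → 64.2442
  f7: (p3, p14, p16) → 16.5398
  f8: (p3, p15, p14) → 32.3736
  f9: (p3, p8, p16) → 12.9495
  f10: (p3, p8, p15) → 17.7749
  f11: (p6, p0, p2) → 98.2296
  f12: (p6, p0, p14) → 92.8728
  f13: (p6, p15, p14) → 30.8520
  f14: (p12, p9, p2) → 15.5439
  f15: (p12, p8, p9) → 30.8758
  f16: (p10, p6, p2) → 14.0945
  f17: (p10, p6, p15) → 29.7956
  f18: (p10, p8, p15) → 83.1135
  f19: (p10, p12, p2) → 9.4953
  f20: (p10, p12, p8) → 19.4842
Σ area = 834.312

Check V−E+F: 12 − 30 + 20 = 2.


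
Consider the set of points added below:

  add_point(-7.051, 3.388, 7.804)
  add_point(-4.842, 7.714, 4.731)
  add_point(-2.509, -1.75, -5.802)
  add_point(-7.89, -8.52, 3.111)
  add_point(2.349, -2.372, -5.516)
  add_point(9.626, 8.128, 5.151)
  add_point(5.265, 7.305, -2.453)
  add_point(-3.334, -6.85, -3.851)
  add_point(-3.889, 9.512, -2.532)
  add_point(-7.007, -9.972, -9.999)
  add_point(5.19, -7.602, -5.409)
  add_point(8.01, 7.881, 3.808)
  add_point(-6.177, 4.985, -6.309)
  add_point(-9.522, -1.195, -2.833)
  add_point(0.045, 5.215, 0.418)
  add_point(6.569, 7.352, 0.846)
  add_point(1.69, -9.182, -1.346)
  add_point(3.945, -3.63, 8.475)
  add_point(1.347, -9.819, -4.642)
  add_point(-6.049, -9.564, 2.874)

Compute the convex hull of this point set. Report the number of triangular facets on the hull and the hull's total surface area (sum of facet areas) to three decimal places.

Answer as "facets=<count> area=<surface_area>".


Points on the hull: [0, 1, 3, 4, 5, 6, 8, 9, 10, 12, 13, 16, 17, 18, 19] (15 of 20).

Per-facet area ½‖(b−a)×(c−a)‖:
  f1: (p0, p17, p5) → 87.2964
  f2: (p12, p9, p13) → 44.2784
  f3: (p10, p17, p5) → 97.6020
  f4: (p3, p0, p17) → 75.8323
  f5: (p3, p9, p13) → 54.0387
  f6: (p3, p0, p13) → 54.1284
  f7: (p8, p12, p13) → 22.0902
  f8: (p6, p12, p9) → 90.2324
  f9: (p6, p8, p12) → 29.2396
  f10: (p6, p10, p5) → 64.5625
  f11: (p6, p8, p5) → 36.6590
  f12: (p16, p10, p17) → 29.9870
  f13: (p1, p0, p5) → 38.3187
  f14: (p1, p8, p5) → 54.3065
  f15: (p1, p0, p13) → 33.8336
  f16: (p1, p8, p13) → 44.2415
  f17: (p4, p10, p9) → 37.7485
  f18: (p4, p6, p9) → 36.4773
  f19: (p4, p6, p10) → 23.3893
  f20: (p19, p3, p17) → 12.6163
  f21: (p19, p16, p17) → 49.5618
  f22: (p19, p3, p9) → 13.7255
  f23: (p18, p10, p9) → 17.2782
  f24: (p18, p16, p10) → 7.5960
  f25: (p18, p19, p9) → 51.2306
  f26: (p18, p19, p16) → 13.8310
Σ area = 1120.102

Euler characteristic 15−39+26 = 2 ✓

facets=26 area=1120.102


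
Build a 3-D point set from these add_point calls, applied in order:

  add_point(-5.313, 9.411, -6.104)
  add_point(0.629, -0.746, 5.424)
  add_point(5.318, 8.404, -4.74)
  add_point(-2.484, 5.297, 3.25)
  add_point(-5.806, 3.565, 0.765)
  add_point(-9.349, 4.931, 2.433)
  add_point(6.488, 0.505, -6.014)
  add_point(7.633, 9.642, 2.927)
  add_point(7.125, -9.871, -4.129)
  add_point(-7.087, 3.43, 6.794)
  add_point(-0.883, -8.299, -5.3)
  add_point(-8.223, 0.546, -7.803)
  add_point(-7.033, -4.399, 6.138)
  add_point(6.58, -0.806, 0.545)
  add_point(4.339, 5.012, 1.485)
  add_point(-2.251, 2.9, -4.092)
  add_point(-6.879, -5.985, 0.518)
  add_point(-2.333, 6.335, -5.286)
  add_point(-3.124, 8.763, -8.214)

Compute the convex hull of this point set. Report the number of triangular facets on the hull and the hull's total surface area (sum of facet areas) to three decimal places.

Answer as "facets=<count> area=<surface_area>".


Points on the hull: [0, 1, 2, 5, 6, 7, 8, 9, 10, 11, 12, 13, 16, 18] (14 of 19).

Triangle areas on the boundary:
  f1: (p0, p7, p5) → 81.6346
  f2: (p0, p18, p7) → 24.1085
  f3: (p0, p11, p5) → 45.9882
  f4: (p0, p11, p18) → 14.6665
  f5: (p2, p18, p7) → 29.1116
  f6: (p9, p7, p5) → 42.0715
  f7: (p9, p12, p5) → 19.6698
  f8: (p1, p12, p8) → 61.6128
  f9: (p1, p9, p7) → 56.2817
  f10: (p1, p9, p12) → 30.4576
  f11: (p16, p11, p5) → 52.9526
  f12: (p16, p12, p5) → 29.9572
  f13: (p16, p12, p8) → 41.1047
  f14: (p6, p2, p18) → 36.7041
  f15: (p6, p11, p8) → 78.0067
  f16: (p6, p11, p18) → 61.4579
  f17: (p6, p8, p7) → 55.7332
  f18: (p6, p2, p7) → 31.6650
  f19: (p13, p8, p7) → 15.9139
  f20: (p13, p1, p7) → 41.3240
  f21: (p13, p1, p8) → 36.9826
  f22: (p10, p11, p8) → 30.3641
  f23: (p10, p16, p8) → 27.8284
  f24: (p10, p16, p11) → 44.4637
Σ area = 990.061

Euler characteristic 14−36+24 = 2 ✓

facets=24 area=990.061


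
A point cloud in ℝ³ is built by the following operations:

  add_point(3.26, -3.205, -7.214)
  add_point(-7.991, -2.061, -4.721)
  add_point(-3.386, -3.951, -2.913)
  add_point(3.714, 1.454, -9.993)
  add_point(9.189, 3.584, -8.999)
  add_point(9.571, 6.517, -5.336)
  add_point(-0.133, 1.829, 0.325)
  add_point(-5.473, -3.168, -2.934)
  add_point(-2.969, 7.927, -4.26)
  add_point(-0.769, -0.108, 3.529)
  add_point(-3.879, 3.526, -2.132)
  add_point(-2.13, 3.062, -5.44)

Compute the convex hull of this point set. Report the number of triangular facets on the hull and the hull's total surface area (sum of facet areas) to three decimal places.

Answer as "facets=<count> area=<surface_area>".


Hull vertices (10/12): indices [0, 1, 2, 3, 4, 5, 7, 8, 9, 10].

Area of each hull facet:
  f1: (p9, p8, p5) → 70.5875
  f2: (p3, p8, p1) → 58.7661
  f3: (p10, p8, p1) → 14.4464
  f4: (p10, p9, p1) → 27.2044
  f5: (p10, p9, p8) → 13.4397
  f6: (p4, p8, p5) → 29.7681
  f7: (p4, p3, p8) → 31.4137
  f8: (p7, p9, p1) → 9.8484
  f9: (p0, p4, p3) → 15.4839
  f10: (p0, p3, p1) → 31.3424
  f11: (p0, p9, p5) → 68.6563
  f12: (p0, p4, p5) → 20.1675
  f13: (p2, p7, p1) → 1.9701
  f14: (p2, p0, p1) → 18.1280
  f15: (p2, p7, p9) → 8.7598
  f16: (p2, p0, p9) → 31.3650
Σ area = 451.347

Euler characteristic 10−24+16 = 2 ✓

facets=16 area=451.347


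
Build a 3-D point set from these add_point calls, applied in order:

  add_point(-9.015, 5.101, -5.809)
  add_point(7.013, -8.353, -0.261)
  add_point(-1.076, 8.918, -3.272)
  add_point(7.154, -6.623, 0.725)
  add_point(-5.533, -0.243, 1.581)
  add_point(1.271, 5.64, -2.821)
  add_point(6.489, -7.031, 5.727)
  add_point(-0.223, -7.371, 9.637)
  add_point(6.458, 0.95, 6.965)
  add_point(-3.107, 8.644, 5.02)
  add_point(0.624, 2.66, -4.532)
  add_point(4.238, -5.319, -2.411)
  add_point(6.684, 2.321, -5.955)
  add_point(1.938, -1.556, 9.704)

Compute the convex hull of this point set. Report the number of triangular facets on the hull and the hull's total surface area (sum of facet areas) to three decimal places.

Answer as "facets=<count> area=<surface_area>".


12 of the 14 inputs are extreme points: [0, 1, 2, 3, 4, 6, 7, 8, 9, 11, 12, 13].

Per-facet area ½‖(b−a)×(c−a)‖:
  f1: (p9, p2, p0) → 39.1021
  f2: (p12, p2, p0) → 45.9486
  f3: (p7, p9, p13) → 29.6441
  f4: (p11, p12, p0) → 69.3529
  f5: (p8, p12, p3) → 53.3507
  f6: (p8, p9, p13) → 35.1351
  f7: (p8, p9, p2) → 53.0761
  f8: (p8, p12, p2) → 67.0505
  f9: (p4, p9, p0) → 47.5088
  f10: (p4, p7, p0) → 7.5911
  f11: (p4, p7, p9) → 57.8709
  f12: (p1, p12, p3) → 10.2430
  f13: (p1, p11, p12) → 16.4258
  f14: (p1, p7, p0) → 127.8601
  f15: (p1, p11, p0) → 12.6220
  f16: (p6, p7, p13) → 22.7142
  f17: (p6, p8, p13) → 22.1384
  f18: (p6, p1, p7) → 19.9292
  f19: (p6, p8, p3) → 20.3900
  f20: (p6, p1, p3) → 4.6112
Σ area = 762.565

Euler: V−E+F = 12−30+20 = 2.

facets=20 area=762.565


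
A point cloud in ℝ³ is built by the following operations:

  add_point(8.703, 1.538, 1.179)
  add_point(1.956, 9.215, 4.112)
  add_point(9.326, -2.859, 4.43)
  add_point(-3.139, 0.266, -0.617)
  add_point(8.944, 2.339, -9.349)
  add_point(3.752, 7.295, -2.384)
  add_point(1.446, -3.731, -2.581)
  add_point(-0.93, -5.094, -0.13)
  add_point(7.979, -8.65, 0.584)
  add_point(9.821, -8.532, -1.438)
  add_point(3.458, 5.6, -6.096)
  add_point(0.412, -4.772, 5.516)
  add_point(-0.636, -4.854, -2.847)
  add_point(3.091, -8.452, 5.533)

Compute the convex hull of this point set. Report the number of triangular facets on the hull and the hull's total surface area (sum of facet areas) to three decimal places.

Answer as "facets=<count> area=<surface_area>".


Points on the hull: [0, 1, 2, 3, 4, 5, 7, 8, 9, 10, 11, 12, 13] (13 of 14).

Facet areas (half cross-product norm):
  f1: (p12, p4, p9) → 68.9749
  f2: (p10, p1, p3) → 50.0583
  f3: (p10, p12, p3) → 30.8942
  f4: (p10, p12, p4) → 41.8578
  f5: (p0, p4, p1) → 54.5803
  f6: (p11, p1, p3) → 49.2548
  f7: (p5, p4, p1) → 14.1915
  f8: (p5, p10, p1) → 5.0414
  f9: (p5, p10, p4) → 12.2802
  f10: (p8, p12, p9) → 13.0438
  f11: (p8, p12, p13) → 32.3725
  f12: (p2, p0, p1) → 25.5772
  f13: (p2, p11, p1) → 61.4230
  f14: (p2, p11, p13) → 19.1288
  f15: (p2, p8, p13) → 23.6813
  f16: (p2, p8, p9) → 9.4149
  f17: (p2, p4, p9) → 54.5240
  f18: (p2, p0, p4) → 22.1638
  f19: (p7, p12, p13) → 7.4600
  f20: (p7, p11, p13) → 13.1688
  f21: (p7, p12, p3) → 7.9198
  f22: (p7, p11, p3) → 16.7891
Σ area = 633.801

Euler: V−E+F = 13−33+22 = 2.

facets=22 area=633.801


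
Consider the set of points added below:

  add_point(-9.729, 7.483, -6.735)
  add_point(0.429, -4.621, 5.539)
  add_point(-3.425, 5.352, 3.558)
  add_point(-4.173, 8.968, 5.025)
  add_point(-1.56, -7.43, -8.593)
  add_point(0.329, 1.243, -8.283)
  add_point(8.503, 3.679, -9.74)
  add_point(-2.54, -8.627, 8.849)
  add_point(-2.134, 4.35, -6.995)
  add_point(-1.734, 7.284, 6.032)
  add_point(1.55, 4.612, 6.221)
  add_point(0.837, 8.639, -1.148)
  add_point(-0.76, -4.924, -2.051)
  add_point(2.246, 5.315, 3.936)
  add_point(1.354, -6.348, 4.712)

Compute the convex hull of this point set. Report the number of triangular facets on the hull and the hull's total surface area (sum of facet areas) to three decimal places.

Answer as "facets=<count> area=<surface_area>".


10 of the 15 inputs are extreme points: [0, 3, 4, 6, 7, 9, 10, 11, 13, 14].

Facet areas (half cross-product norm):
  f1: (p3, p7, p0) → 117.5136
  f2: (p4, p6, p0) → 121.9687
  f3: (p4, p7, p0) → 149.3331
  f4: (p11, p6, p0) → 74.0312
  f5: (p11, p3, p0) → 46.9120
  f6: (p9, p11, p3) → 12.0145
  f7: (p9, p3, p7) → 21.2096
  f8: (p9, p10, p7) → 27.6984
  f9: (p14, p10, p6) → 95.0413
  f10: (p14, p10, p7) → 32.4336
  f11: (p14, p4, p6) → 101.8683
  f12: (p14, p4, p7) → 36.3852
  f13: (p13, p9, p11) → 15.2906
  f14: (p13, p9, p10) → 5.2761
  f15: (p13, p11, p6) → 38.2200
  f16: (p13, p10, p6) → 7.6123
Σ area = 902.809

Euler characteristic 10−24+16 = 2 ✓

facets=16 area=902.809


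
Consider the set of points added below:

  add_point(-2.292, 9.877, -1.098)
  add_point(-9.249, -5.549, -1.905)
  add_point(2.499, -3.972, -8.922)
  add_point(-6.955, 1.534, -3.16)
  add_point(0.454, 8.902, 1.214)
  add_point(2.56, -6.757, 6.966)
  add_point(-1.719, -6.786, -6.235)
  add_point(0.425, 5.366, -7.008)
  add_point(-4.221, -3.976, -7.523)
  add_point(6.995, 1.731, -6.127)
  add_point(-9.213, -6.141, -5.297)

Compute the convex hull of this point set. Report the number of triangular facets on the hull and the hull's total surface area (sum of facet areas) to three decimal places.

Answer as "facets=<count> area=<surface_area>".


facets=18 area=662.649

Hull vertices (11/11): indices [0, 1, 2, 3, 4, 5, 6, 7, 8, 9, 10].

Per-facet area ½‖(b−a)×(c−a)‖:
  f1: (p4, p0, p1) → 31.3691
  f2: (p4, p5, p1) → 115.2160
  f3: (p4, p0, p9) → 22.2793
  f4: (p4, p5, p9) → 93.3298
  f5: (p3, p0, p1) → 15.2781
  f6: (p7, p0, p9) → 26.1622
  f7: (p7, p3, p0) → 33.9485
  f8: (p10, p5, p1) → 21.0110
  f9: (p10, p3, p1) → 12.9993
  f10: (p10, p7, p8) → 22.2747
  f11: (p10, p7, p3) → 32.8793
  f12: (p6, p10, p5) → 51.6671
  f13: (p2, p7, p9) → 28.8690
  f14: (p2, p7, p8) → 32.4378
  f15: (p2, p5, p9) → 61.0842
  f16: (p2, p6, p5) → 38.8616
  f17: (p2, p10, p8) → 8.4233
  f18: (p2, p6, p10) → 14.5582
Σ area = 662.649

Check V−E+F: 11 − 27 + 18 = 2.


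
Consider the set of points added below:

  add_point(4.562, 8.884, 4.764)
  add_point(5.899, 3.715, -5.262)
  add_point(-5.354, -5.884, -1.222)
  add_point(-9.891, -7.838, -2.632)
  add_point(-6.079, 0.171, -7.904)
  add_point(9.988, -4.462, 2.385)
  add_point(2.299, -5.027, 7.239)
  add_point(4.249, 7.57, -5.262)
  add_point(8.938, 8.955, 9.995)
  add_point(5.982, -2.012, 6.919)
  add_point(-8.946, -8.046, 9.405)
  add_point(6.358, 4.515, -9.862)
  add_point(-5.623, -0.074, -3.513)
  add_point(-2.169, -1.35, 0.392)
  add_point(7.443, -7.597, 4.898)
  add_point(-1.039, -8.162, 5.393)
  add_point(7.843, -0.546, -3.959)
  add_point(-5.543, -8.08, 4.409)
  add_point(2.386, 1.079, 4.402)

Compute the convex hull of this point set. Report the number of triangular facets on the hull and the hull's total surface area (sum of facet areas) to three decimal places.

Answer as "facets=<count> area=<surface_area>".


Points on the hull: [0, 3, 4, 5, 6, 7, 8, 10, 11, 12, 14, 15, 16, 17] (14 of 19).

Facet areas (half cross-product norm):
  f1: (p11, p8, p5) → 119.6869
  f2: (p16, p11, p3) → 75.5171
  f3: (p16, p11, p5) → 5.4025
  f4: (p4, p11, p3) → 50.8067
  f5: (p4, p10, p3) → 54.1778
  f6: (p14, p8, p5) → 35.3421
  f7: (p14, p15, p10) → 15.3467
  f8: (p14, p15, p3) → 36.4971
  f9: (p14, p16, p3) → 103.0405
  f10: (p14, p16, p5) → 14.5201
  f11: (p7, p11, p8) → 34.6601
  f12: (p7, p4, p11) → 37.8003
  f13: (p12, p4, p10) → 19.0598
  f14: (p17, p10, p3) → 22.8555
  f15: (p17, p15, p3) → 13.7231
  f16: (p17, p15, p10) → 12.9273
  f17: (p6, p10, p8) → 74.7805
  f18: (p6, p14, p8) → 48.6300
  f19: (p6, p14, p10) → 24.3110
  f20: (p0, p7, p4) → 62.6067
  f21: (p0, p12, p4) → 29.2869
  f22: (p0, p7, p8) → 21.5331
  f23: (p0, p10, p8) → 73.3560
  f24: (p0, p12, p10) → 123.4561
Σ area = 1109.324

Check V−E+F: 14 − 36 + 24 = 2.

facets=24 area=1109.324
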